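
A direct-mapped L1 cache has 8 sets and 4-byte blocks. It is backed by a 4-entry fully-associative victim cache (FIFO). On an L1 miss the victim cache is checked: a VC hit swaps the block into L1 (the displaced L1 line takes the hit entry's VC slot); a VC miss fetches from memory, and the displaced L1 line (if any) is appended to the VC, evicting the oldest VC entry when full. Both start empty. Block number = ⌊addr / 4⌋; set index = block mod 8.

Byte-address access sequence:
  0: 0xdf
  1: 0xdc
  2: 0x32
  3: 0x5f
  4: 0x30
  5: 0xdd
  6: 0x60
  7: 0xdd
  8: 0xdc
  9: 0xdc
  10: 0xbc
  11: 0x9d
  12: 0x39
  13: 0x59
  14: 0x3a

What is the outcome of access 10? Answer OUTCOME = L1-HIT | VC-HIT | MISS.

#0 0xdf→b55/s7 MISS; vc=[]
#1 0xdc→b55/s7 L1-HIT; vc=[]
#2 0x32→b12/s4 MISS; vc=[]
#3 0x5f→b23/s7 MISS; vc=[55]
#4 0x30→b12/s4 L1-HIT; vc=[55]
#5 0xdd→b55/s7 VC-HIT; vc=[23]
#6 0x60→b24/s0 MISS; vc=[23]
#7 0xdd→b55/s7 L1-HIT; vc=[23]
#8 0xdc→b55/s7 L1-HIT; vc=[23]
#9 0xdc→b55/s7 L1-HIT; vc=[23]
#10 0xbc→b47/s7 MISS; vc=[23,55]
#11 0x9d→b39/s7 MISS; vc=[23,55,47]
#12 0x39→b14/s6 MISS; vc=[23,55,47]
#13 0x59→b22/s6 MISS; vc=[23,55,47,14]
#14 0x3a→b14/s6 VC-HIT; vc=[23,55,47,22]

OUTCOME = MISS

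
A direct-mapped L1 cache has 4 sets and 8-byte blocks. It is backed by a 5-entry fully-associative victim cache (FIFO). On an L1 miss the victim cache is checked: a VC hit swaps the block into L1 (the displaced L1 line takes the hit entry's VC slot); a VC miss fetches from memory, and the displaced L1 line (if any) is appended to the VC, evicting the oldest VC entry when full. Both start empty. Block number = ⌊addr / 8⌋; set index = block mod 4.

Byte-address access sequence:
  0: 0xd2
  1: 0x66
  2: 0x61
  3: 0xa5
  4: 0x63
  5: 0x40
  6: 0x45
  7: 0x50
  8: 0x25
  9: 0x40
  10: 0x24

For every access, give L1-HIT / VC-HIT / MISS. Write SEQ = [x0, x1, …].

SEQ = [MISS, MISS, L1-HIT, MISS, VC-HIT, MISS, L1-HIT, MISS, MISS, VC-HIT, VC-HIT]

  [0] addr=0xd2 blk=26 s=2: MISS | VC []
  [1] addr=0x66 blk=12 s=0: MISS | VC []
  [2] addr=0x61 blk=12 s=0: L1-HIT | VC []
  [3] addr=0xa5 blk=20 s=0: MISS | VC [12]
  [4] addr=0x63 blk=12 s=0: VC-HIT | VC [20]
  [5] addr=0x40 blk=8 s=0: MISS | VC [20, 12]
  [6] addr=0x45 blk=8 s=0: L1-HIT | VC [20, 12]
  [7] addr=0x50 blk=10 s=2: MISS | VC [20, 12, 26]
  [8] addr=0x25 blk=4 s=0: MISS | VC [20, 12, 26, 8]
  [9] addr=0x40 blk=8 s=0: VC-HIT | VC [20, 12, 26, 4]
  [10] addr=0x24 blk=4 s=0: VC-HIT | VC [20, 12, 26, 8]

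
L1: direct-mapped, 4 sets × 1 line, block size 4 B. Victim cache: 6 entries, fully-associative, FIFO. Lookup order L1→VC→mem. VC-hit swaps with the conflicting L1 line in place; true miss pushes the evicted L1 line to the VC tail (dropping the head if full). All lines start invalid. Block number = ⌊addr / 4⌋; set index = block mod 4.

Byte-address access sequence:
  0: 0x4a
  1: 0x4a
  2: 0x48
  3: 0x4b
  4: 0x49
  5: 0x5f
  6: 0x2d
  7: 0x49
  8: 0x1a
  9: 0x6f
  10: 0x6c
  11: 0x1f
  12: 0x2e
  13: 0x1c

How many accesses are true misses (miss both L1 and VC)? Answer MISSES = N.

MISSES = 6

0: 0x4a (blk 18, set 2) → MISS  vc=[]
1: 0x4a (blk 18, set 2) → L1-HIT  vc=[]
2: 0x48 (blk 18, set 2) → L1-HIT  vc=[]
3: 0x4b (blk 18, set 2) → L1-HIT  vc=[]
4: 0x49 (blk 18, set 2) → L1-HIT  vc=[]
5: 0x5f (blk 23, set 3) → MISS  vc=[]
6: 0x2d (blk 11, set 3) → MISS  vc=[23]
7: 0x49 (blk 18, set 2) → L1-HIT  vc=[23]
8: 0x1a (blk 6, set 2) → MISS  vc=[23, 18]
9: 0x6f (blk 27, set 3) → MISS  vc=[23, 18, 11]
10: 0x6c (blk 27, set 3) → L1-HIT  vc=[23, 18, 11]
11: 0x1f (blk 7, set 3) → MISS  vc=[23, 18, 11, 27]
12: 0x2e (blk 11, set 3) → VC-HIT  vc=[23, 18, 7, 27]
13: 0x1c (blk 7, set 3) → VC-HIT  vc=[23, 18, 11, 27]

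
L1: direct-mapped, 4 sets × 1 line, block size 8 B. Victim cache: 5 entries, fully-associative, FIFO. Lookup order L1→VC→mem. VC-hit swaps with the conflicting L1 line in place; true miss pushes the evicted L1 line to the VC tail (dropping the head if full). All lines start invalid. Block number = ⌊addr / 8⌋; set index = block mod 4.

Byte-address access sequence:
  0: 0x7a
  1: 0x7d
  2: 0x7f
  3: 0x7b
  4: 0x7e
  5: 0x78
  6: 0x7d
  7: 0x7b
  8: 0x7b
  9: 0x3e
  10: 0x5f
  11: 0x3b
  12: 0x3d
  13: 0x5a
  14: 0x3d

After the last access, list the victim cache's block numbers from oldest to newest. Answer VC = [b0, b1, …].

VC = [15, 11]

  [0] addr=0x7a blk=15 s=3: MISS | VC []
  [1] addr=0x7d blk=15 s=3: L1-HIT | VC []
  [2] addr=0x7f blk=15 s=3: L1-HIT | VC []
  [3] addr=0x7b blk=15 s=3: L1-HIT | VC []
  [4] addr=0x7e blk=15 s=3: L1-HIT | VC []
  [5] addr=0x78 blk=15 s=3: L1-HIT | VC []
  [6] addr=0x7d blk=15 s=3: L1-HIT | VC []
  [7] addr=0x7b blk=15 s=3: L1-HIT | VC []
  [8] addr=0x7b blk=15 s=3: L1-HIT | VC []
  [9] addr=0x3e blk=7 s=3: MISS | VC [15]
  [10] addr=0x5f blk=11 s=3: MISS | VC [15, 7]
  [11] addr=0x3b blk=7 s=3: VC-HIT | VC [15, 11]
  [12] addr=0x3d blk=7 s=3: L1-HIT | VC [15, 11]
  [13] addr=0x5a blk=11 s=3: VC-HIT | VC [15, 7]
  [14] addr=0x3d blk=7 s=3: VC-HIT | VC [15, 11]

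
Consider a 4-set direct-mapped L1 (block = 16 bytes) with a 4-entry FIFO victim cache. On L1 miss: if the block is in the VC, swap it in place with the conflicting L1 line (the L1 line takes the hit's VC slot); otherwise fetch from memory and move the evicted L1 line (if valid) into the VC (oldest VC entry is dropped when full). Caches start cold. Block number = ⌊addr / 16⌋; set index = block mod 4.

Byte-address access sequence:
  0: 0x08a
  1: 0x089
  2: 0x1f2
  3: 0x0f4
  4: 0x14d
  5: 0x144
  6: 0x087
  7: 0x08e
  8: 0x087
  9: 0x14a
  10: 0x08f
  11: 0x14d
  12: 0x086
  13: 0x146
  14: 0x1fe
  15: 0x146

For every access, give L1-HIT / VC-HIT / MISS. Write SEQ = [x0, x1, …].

0: 0x8a (blk 8, set 0) → MISS  vc=[]
1: 0x89 (blk 8, set 0) → L1-HIT  vc=[]
2: 0x1f2 (blk 31, set 3) → MISS  vc=[]
3: 0xf4 (blk 15, set 3) → MISS  vc=[31]
4: 0x14d (blk 20, set 0) → MISS  vc=[31, 8]
5: 0x144 (blk 20, set 0) → L1-HIT  vc=[31, 8]
6: 0x87 (blk 8, set 0) → VC-HIT  vc=[31, 20]
7: 0x8e (blk 8, set 0) → L1-HIT  vc=[31, 20]
8: 0x87 (blk 8, set 0) → L1-HIT  vc=[31, 20]
9: 0x14a (blk 20, set 0) → VC-HIT  vc=[31, 8]
10: 0x8f (blk 8, set 0) → VC-HIT  vc=[31, 20]
11: 0x14d (blk 20, set 0) → VC-HIT  vc=[31, 8]
12: 0x86 (blk 8, set 0) → VC-HIT  vc=[31, 20]
13: 0x146 (blk 20, set 0) → VC-HIT  vc=[31, 8]
14: 0x1fe (blk 31, set 3) → VC-HIT  vc=[15, 8]
15: 0x146 (blk 20, set 0) → L1-HIT  vc=[15, 8]

SEQ = [MISS, L1-HIT, MISS, MISS, MISS, L1-HIT, VC-HIT, L1-HIT, L1-HIT, VC-HIT, VC-HIT, VC-HIT, VC-HIT, VC-HIT, VC-HIT, L1-HIT]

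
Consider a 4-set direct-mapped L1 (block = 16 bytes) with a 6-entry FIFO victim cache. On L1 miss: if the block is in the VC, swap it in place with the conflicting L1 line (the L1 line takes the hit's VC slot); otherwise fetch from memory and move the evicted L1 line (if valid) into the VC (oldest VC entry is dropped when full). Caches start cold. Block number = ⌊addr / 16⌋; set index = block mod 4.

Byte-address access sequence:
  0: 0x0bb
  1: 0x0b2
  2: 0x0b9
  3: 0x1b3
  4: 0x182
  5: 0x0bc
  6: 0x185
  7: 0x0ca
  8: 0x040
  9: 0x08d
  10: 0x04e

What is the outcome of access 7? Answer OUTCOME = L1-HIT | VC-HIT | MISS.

  [0] addr=0xbb blk=11 s=3: MISS | VC []
  [1] addr=0xb2 blk=11 s=3: L1-HIT | VC []
  [2] addr=0xb9 blk=11 s=3: L1-HIT | VC []
  [3] addr=0x1b3 blk=27 s=3: MISS | VC [11]
  [4] addr=0x182 blk=24 s=0: MISS | VC [11]
  [5] addr=0xbc blk=11 s=3: VC-HIT | VC [27]
  [6] addr=0x185 blk=24 s=0: L1-HIT | VC [27]
  [7] addr=0xca blk=12 s=0: MISS | VC [27, 24]
  [8] addr=0x40 blk=4 s=0: MISS | VC [27, 24, 12]
  [9] addr=0x8d blk=8 s=0: MISS | VC [27, 24, 12, 4]
  [10] addr=0x4e blk=4 s=0: VC-HIT | VC [27, 24, 12, 8]

OUTCOME = MISS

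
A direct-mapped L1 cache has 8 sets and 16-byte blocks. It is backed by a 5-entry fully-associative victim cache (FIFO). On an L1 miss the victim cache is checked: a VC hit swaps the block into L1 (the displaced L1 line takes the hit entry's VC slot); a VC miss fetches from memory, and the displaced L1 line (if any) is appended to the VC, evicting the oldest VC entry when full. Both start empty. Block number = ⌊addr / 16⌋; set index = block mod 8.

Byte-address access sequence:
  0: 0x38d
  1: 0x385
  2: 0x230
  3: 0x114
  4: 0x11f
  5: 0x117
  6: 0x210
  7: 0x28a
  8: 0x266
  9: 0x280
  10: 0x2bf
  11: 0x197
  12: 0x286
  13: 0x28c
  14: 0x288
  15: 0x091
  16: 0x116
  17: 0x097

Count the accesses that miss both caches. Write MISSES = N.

  [0] addr=0x38d blk=56 s=0: MISS | VC []
  [1] addr=0x385 blk=56 s=0: L1-HIT | VC []
  [2] addr=0x230 blk=35 s=3: MISS | VC []
  [3] addr=0x114 blk=17 s=1: MISS | VC []
  [4] addr=0x11f blk=17 s=1: L1-HIT | VC []
  [5] addr=0x117 blk=17 s=1: L1-HIT | VC []
  [6] addr=0x210 blk=33 s=1: MISS | VC [17]
  [7] addr=0x28a blk=40 s=0: MISS | VC [17, 56]
  [8] addr=0x266 blk=38 s=6: MISS | VC [17, 56]
  [9] addr=0x280 blk=40 s=0: L1-HIT | VC [17, 56]
  [10] addr=0x2bf blk=43 s=3: MISS | VC [17, 56, 35]
  [11] addr=0x197 blk=25 s=1: MISS | VC [17, 56, 35, 33]
  [12] addr=0x286 blk=40 s=0: L1-HIT | VC [17, 56, 35, 33]
  [13] addr=0x28c blk=40 s=0: L1-HIT | VC [17, 56, 35, 33]
  [14] addr=0x288 blk=40 s=0: L1-HIT | VC [17, 56, 35, 33]
  [15] addr=0x91 blk=9 s=1: MISS | VC [17, 56, 35, 33, 25]
  [16] addr=0x116 blk=17 s=1: VC-HIT | VC [9, 56, 35, 33, 25]
  [17] addr=0x97 blk=9 s=1: VC-HIT | VC [17, 56, 35, 33, 25]

MISSES = 9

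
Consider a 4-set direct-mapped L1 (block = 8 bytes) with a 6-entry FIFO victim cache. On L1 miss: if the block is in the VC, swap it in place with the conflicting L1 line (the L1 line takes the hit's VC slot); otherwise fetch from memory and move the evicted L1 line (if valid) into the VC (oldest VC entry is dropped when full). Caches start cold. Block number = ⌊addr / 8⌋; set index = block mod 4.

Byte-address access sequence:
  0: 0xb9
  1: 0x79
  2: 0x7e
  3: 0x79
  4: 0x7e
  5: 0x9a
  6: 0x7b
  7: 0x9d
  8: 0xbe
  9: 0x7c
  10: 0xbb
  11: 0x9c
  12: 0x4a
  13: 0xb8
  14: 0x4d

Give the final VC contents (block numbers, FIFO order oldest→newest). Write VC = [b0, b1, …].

  [0] addr=0xb9 blk=23 s=3: MISS | VC []
  [1] addr=0x79 blk=15 s=3: MISS | VC [23]
  [2] addr=0x7e blk=15 s=3: L1-HIT | VC [23]
  [3] addr=0x79 blk=15 s=3: L1-HIT | VC [23]
  [4] addr=0x7e blk=15 s=3: L1-HIT | VC [23]
  [5] addr=0x9a blk=19 s=3: MISS | VC [23, 15]
  [6] addr=0x7b blk=15 s=3: VC-HIT | VC [23, 19]
  [7] addr=0x9d blk=19 s=3: VC-HIT | VC [23, 15]
  [8] addr=0xbe blk=23 s=3: VC-HIT | VC [19, 15]
  [9] addr=0x7c blk=15 s=3: VC-HIT | VC [19, 23]
  [10] addr=0xbb blk=23 s=3: VC-HIT | VC [19, 15]
  [11] addr=0x9c blk=19 s=3: VC-HIT | VC [23, 15]
  [12] addr=0x4a blk=9 s=1: MISS | VC [23, 15]
  [13] addr=0xb8 blk=23 s=3: VC-HIT | VC [19, 15]
  [14] addr=0x4d blk=9 s=1: L1-HIT | VC [19, 15]

VC = [19, 15]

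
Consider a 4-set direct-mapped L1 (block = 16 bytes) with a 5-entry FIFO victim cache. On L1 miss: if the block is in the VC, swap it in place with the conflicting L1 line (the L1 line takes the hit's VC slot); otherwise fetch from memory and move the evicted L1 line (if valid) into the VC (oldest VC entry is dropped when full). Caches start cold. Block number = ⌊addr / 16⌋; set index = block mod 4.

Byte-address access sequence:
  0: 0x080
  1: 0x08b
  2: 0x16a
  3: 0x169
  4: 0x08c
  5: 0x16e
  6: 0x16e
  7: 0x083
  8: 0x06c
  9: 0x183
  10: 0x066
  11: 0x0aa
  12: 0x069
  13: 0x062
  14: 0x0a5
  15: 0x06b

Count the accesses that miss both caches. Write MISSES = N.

#0 0x80→b8/s0 MISS; vc=[]
#1 0x8b→b8/s0 L1-HIT; vc=[]
#2 0x16a→b22/s2 MISS; vc=[]
#3 0x169→b22/s2 L1-HIT; vc=[]
#4 0x8c→b8/s0 L1-HIT; vc=[]
#5 0x16e→b22/s2 L1-HIT; vc=[]
#6 0x16e→b22/s2 L1-HIT; vc=[]
#7 0x83→b8/s0 L1-HIT; vc=[]
#8 0x6c→b6/s2 MISS; vc=[22]
#9 0x183→b24/s0 MISS; vc=[22,8]
#10 0x66→b6/s2 L1-HIT; vc=[22,8]
#11 0xaa→b10/s2 MISS; vc=[22,8,6]
#12 0x69→b6/s2 VC-HIT; vc=[22,8,10]
#13 0x62→b6/s2 L1-HIT; vc=[22,8,10]
#14 0xa5→b10/s2 VC-HIT; vc=[22,8,6]
#15 0x6b→b6/s2 VC-HIT; vc=[22,8,10]

MISSES = 5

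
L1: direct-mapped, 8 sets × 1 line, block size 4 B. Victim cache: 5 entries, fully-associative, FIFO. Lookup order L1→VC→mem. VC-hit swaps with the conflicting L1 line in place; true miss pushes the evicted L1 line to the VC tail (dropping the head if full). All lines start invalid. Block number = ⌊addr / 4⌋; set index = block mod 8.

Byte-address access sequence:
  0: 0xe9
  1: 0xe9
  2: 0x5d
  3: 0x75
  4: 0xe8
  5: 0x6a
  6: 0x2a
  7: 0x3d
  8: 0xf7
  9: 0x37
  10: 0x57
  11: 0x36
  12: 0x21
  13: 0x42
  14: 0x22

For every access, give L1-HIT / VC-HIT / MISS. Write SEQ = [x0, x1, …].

  [0] addr=0xe9 blk=58 s=2: MISS | VC []
  [1] addr=0xe9 blk=58 s=2: L1-HIT | VC []
  [2] addr=0x5d blk=23 s=7: MISS | VC []
  [3] addr=0x75 blk=29 s=5: MISS | VC []
  [4] addr=0xe8 blk=58 s=2: L1-HIT | VC []
  [5] addr=0x6a blk=26 s=2: MISS | VC [58]
  [6] addr=0x2a blk=10 s=2: MISS | VC [58, 26]
  [7] addr=0x3d blk=15 s=7: MISS | VC [58, 26, 23]
  [8] addr=0xf7 blk=61 s=5: MISS | VC [58, 26, 23, 29]
  [9] addr=0x37 blk=13 s=5: MISS | VC [58, 26, 23, 29, 61]
  [10] addr=0x57 blk=21 s=5: MISS | VC [26, 23, 29, 61, 13]
  [11] addr=0x36 blk=13 s=5: VC-HIT | VC [26, 23, 29, 61, 21]
  [12] addr=0x21 blk=8 s=0: MISS | VC [26, 23, 29, 61, 21]
  [13] addr=0x42 blk=16 s=0: MISS | VC [23, 29, 61, 21, 8]
  [14] addr=0x22 blk=8 s=0: VC-HIT | VC [23, 29, 61, 21, 16]

SEQ = [MISS, L1-HIT, MISS, MISS, L1-HIT, MISS, MISS, MISS, MISS, MISS, MISS, VC-HIT, MISS, MISS, VC-HIT]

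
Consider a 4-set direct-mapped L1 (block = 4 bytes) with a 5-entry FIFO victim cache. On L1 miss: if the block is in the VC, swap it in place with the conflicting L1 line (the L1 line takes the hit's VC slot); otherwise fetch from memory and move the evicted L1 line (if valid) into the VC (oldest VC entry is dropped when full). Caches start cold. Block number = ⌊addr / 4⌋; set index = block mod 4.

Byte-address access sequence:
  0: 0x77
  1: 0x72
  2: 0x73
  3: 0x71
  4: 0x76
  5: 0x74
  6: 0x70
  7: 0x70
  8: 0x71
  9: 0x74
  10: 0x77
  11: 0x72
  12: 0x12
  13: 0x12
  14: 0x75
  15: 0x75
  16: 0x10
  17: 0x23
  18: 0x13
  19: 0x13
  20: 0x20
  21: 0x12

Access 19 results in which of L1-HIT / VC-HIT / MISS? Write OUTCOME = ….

#0 0x77→b29/s1 MISS; vc=[]
#1 0x72→b28/s0 MISS; vc=[]
#2 0x73→b28/s0 L1-HIT; vc=[]
#3 0x71→b28/s0 L1-HIT; vc=[]
#4 0x76→b29/s1 L1-HIT; vc=[]
#5 0x74→b29/s1 L1-HIT; vc=[]
#6 0x70→b28/s0 L1-HIT; vc=[]
#7 0x70→b28/s0 L1-HIT; vc=[]
#8 0x71→b28/s0 L1-HIT; vc=[]
#9 0x74→b29/s1 L1-HIT; vc=[]
#10 0x77→b29/s1 L1-HIT; vc=[]
#11 0x72→b28/s0 L1-HIT; vc=[]
#12 0x12→b4/s0 MISS; vc=[28]
#13 0x12→b4/s0 L1-HIT; vc=[28]
#14 0x75→b29/s1 L1-HIT; vc=[28]
#15 0x75→b29/s1 L1-HIT; vc=[28]
#16 0x10→b4/s0 L1-HIT; vc=[28]
#17 0x23→b8/s0 MISS; vc=[28,4]
#18 0x13→b4/s0 VC-HIT; vc=[28,8]
#19 0x13→b4/s0 L1-HIT; vc=[28,8]
#20 0x20→b8/s0 VC-HIT; vc=[28,4]
#21 0x12→b4/s0 VC-HIT; vc=[28,8]

OUTCOME = L1-HIT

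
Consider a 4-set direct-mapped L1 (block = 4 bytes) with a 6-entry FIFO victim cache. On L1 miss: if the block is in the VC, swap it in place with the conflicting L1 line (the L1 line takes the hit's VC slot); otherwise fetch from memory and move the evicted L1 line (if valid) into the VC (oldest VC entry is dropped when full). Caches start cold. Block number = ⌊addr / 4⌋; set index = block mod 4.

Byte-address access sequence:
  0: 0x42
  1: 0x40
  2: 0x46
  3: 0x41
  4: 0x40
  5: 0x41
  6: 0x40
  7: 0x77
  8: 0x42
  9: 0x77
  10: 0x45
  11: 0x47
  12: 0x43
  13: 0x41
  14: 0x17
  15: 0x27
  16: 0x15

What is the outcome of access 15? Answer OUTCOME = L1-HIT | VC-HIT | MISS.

OUTCOME = MISS

#0 0x42→b16/s0 MISS; vc=[]
#1 0x40→b16/s0 L1-HIT; vc=[]
#2 0x46→b17/s1 MISS; vc=[]
#3 0x41→b16/s0 L1-HIT; vc=[]
#4 0x40→b16/s0 L1-HIT; vc=[]
#5 0x41→b16/s0 L1-HIT; vc=[]
#6 0x40→b16/s0 L1-HIT; vc=[]
#7 0x77→b29/s1 MISS; vc=[17]
#8 0x42→b16/s0 L1-HIT; vc=[17]
#9 0x77→b29/s1 L1-HIT; vc=[17]
#10 0x45→b17/s1 VC-HIT; vc=[29]
#11 0x47→b17/s1 L1-HIT; vc=[29]
#12 0x43→b16/s0 L1-HIT; vc=[29]
#13 0x41→b16/s0 L1-HIT; vc=[29]
#14 0x17→b5/s1 MISS; vc=[29,17]
#15 0x27→b9/s1 MISS; vc=[29,17,5]
#16 0x15→b5/s1 VC-HIT; vc=[29,17,9]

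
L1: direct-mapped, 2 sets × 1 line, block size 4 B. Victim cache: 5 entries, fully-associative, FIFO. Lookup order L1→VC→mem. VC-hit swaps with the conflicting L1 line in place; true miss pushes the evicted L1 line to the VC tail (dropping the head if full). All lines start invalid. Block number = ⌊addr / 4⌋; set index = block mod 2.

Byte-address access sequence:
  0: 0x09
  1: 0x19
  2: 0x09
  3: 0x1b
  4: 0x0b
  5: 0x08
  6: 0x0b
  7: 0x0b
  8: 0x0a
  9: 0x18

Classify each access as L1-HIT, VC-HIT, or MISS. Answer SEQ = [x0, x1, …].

SEQ = [MISS, MISS, VC-HIT, VC-HIT, VC-HIT, L1-HIT, L1-HIT, L1-HIT, L1-HIT, VC-HIT]

0: 0x9 (blk 2, set 0) → MISS  vc=[]
1: 0x19 (blk 6, set 0) → MISS  vc=[2]
2: 0x9 (blk 2, set 0) → VC-HIT  vc=[6]
3: 0x1b (blk 6, set 0) → VC-HIT  vc=[2]
4: 0xb (blk 2, set 0) → VC-HIT  vc=[6]
5: 0x8 (blk 2, set 0) → L1-HIT  vc=[6]
6: 0xb (blk 2, set 0) → L1-HIT  vc=[6]
7: 0xb (blk 2, set 0) → L1-HIT  vc=[6]
8: 0xa (blk 2, set 0) → L1-HIT  vc=[6]
9: 0x18 (blk 6, set 0) → VC-HIT  vc=[2]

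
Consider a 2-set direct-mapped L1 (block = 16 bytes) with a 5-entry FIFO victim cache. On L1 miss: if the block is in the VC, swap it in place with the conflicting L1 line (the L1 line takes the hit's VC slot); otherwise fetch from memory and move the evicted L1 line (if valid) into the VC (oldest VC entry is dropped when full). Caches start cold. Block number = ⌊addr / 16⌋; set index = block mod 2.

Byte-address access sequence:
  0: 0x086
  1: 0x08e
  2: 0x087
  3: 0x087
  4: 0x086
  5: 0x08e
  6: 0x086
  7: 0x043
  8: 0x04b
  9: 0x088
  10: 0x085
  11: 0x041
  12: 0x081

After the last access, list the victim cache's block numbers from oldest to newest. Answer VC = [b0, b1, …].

VC = [4]

#0 0x86→b8/s0 MISS; vc=[]
#1 0x8e→b8/s0 L1-HIT; vc=[]
#2 0x87→b8/s0 L1-HIT; vc=[]
#3 0x87→b8/s0 L1-HIT; vc=[]
#4 0x86→b8/s0 L1-HIT; vc=[]
#5 0x8e→b8/s0 L1-HIT; vc=[]
#6 0x86→b8/s0 L1-HIT; vc=[]
#7 0x43→b4/s0 MISS; vc=[8]
#8 0x4b→b4/s0 L1-HIT; vc=[8]
#9 0x88→b8/s0 VC-HIT; vc=[4]
#10 0x85→b8/s0 L1-HIT; vc=[4]
#11 0x41→b4/s0 VC-HIT; vc=[8]
#12 0x81→b8/s0 VC-HIT; vc=[4]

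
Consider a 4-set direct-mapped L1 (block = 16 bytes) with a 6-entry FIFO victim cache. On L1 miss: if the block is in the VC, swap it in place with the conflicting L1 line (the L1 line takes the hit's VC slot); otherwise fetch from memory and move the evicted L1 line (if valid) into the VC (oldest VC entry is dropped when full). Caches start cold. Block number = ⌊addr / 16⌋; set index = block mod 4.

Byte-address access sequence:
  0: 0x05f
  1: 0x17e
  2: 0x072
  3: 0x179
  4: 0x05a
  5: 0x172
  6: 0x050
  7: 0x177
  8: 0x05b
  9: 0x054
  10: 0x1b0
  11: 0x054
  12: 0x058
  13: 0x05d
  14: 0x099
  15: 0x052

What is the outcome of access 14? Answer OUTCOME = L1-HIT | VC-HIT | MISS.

#0 0x5f→b5/s1 MISS; vc=[]
#1 0x17e→b23/s3 MISS; vc=[]
#2 0x72→b7/s3 MISS; vc=[23]
#3 0x179→b23/s3 VC-HIT; vc=[7]
#4 0x5a→b5/s1 L1-HIT; vc=[7]
#5 0x172→b23/s3 L1-HIT; vc=[7]
#6 0x50→b5/s1 L1-HIT; vc=[7]
#7 0x177→b23/s3 L1-HIT; vc=[7]
#8 0x5b→b5/s1 L1-HIT; vc=[7]
#9 0x54→b5/s1 L1-HIT; vc=[7]
#10 0x1b0→b27/s3 MISS; vc=[7,23]
#11 0x54→b5/s1 L1-HIT; vc=[7,23]
#12 0x58→b5/s1 L1-HIT; vc=[7,23]
#13 0x5d→b5/s1 L1-HIT; vc=[7,23]
#14 0x99→b9/s1 MISS; vc=[7,23,5]
#15 0x52→b5/s1 VC-HIT; vc=[7,23,9]

OUTCOME = MISS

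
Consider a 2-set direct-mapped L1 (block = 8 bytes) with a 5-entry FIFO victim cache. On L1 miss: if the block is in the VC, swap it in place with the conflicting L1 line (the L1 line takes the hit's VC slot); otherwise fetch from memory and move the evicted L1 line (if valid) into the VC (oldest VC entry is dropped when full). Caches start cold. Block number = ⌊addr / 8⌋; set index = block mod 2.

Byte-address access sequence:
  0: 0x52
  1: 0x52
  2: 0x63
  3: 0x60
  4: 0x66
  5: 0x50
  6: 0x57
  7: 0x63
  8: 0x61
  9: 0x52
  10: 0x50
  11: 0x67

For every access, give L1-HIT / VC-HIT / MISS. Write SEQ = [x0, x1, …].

SEQ = [MISS, L1-HIT, MISS, L1-HIT, L1-HIT, VC-HIT, L1-HIT, VC-HIT, L1-HIT, VC-HIT, L1-HIT, VC-HIT]

0: 0x52 (blk 10, set 0) → MISS  vc=[]
1: 0x52 (blk 10, set 0) → L1-HIT  vc=[]
2: 0x63 (blk 12, set 0) → MISS  vc=[10]
3: 0x60 (blk 12, set 0) → L1-HIT  vc=[10]
4: 0x66 (blk 12, set 0) → L1-HIT  vc=[10]
5: 0x50 (blk 10, set 0) → VC-HIT  vc=[12]
6: 0x57 (blk 10, set 0) → L1-HIT  vc=[12]
7: 0x63 (blk 12, set 0) → VC-HIT  vc=[10]
8: 0x61 (blk 12, set 0) → L1-HIT  vc=[10]
9: 0x52 (blk 10, set 0) → VC-HIT  vc=[12]
10: 0x50 (blk 10, set 0) → L1-HIT  vc=[12]
11: 0x67 (blk 12, set 0) → VC-HIT  vc=[10]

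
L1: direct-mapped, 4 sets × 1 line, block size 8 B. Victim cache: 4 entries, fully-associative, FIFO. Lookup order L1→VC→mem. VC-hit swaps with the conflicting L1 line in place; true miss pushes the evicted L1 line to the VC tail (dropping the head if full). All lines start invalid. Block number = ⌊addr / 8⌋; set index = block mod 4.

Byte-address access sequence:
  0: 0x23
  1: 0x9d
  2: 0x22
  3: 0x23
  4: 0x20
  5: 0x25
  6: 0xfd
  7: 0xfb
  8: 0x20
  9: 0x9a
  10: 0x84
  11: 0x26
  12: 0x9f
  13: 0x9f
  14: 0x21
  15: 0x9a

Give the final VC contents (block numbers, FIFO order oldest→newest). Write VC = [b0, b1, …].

VC = [31, 16]

0: 0x23 (blk 4, set 0) → MISS  vc=[]
1: 0x9d (blk 19, set 3) → MISS  vc=[]
2: 0x22 (blk 4, set 0) → L1-HIT  vc=[]
3: 0x23 (blk 4, set 0) → L1-HIT  vc=[]
4: 0x20 (blk 4, set 0) → L1-HIT  vc=[]
5: 0x25 (blk 4, set 0) → L1-HIT  vc=[]
6: 0xfd (blk 31, set 3) → MISS  vc=[19]
7: 0xfb (blk 31, set 3) → L1-HIT  vc=[19]
8: 0x20 (blk 4, set 0) → L1-HIT  vc=[19]
9: 0x9a (blk 19, set 3) → VC-HIT  vc=[31]
10: 0x84 (blk 16, set 0) → MISS  vc=[31, 4]
11: 0x26 (blk 4, set 0) → VC-HIT  vc=[31, 16]
12: 0x9f (blk 19, set 3) → L1-HIT  vc=[31, 16]
13: 0x9f (blk 19, set 3) → L1-HIT  vc=[31, 16]
14: 0x21 (blk 4, set 0) → L1-HIT  vc=[31, 16]
15: 0x9a (blk 19, set 3) → L1-HIT  vc=[31, 16]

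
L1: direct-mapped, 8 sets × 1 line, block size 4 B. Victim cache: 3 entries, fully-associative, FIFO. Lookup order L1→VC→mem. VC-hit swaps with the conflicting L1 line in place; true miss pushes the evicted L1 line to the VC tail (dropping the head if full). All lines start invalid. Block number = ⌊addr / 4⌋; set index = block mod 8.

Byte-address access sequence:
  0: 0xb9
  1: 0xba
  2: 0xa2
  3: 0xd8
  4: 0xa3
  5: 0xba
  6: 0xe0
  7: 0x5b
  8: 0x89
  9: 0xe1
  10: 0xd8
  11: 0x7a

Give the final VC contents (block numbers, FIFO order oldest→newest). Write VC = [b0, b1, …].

VC = [40, 46, 54]

0: 0xb9 (blk 46, set 6) → MISS  vc=[]
1: 0xba (blk 46, set 6) → L1-HIT  vc=[]
2: 0xa2 (blk 40, set 0) → MISS  vc=[]
3: 0xd8 (blk 54, set 6) → MISS  vc=[46]
4: 0xa3 (blk 40, set 0) → L1-HIT  vc=[46]
5: 0xba (blk 46, set 6) → VC-HIT  vc=[54]
6: 0xe0 (blk 56, set 0) → MISS  vc=[54, 40]
7: 0x5b (blk 22, set 6) → MISS  vc=[54, 40, 46]
8: 0x89 (blk 34, set 2) → MISS  vc=[54, 40, 46]
9: 0xe1 (blk 56, set 0) → L1-HIT  vc=[54, 40, 46]
10: 0xd8 (blk 54, set 6) → VC-HIT  vc=[22, 40, 46]
11: 0x7a (blk 30, set 6) → MISS  vc=[40, 46, 54]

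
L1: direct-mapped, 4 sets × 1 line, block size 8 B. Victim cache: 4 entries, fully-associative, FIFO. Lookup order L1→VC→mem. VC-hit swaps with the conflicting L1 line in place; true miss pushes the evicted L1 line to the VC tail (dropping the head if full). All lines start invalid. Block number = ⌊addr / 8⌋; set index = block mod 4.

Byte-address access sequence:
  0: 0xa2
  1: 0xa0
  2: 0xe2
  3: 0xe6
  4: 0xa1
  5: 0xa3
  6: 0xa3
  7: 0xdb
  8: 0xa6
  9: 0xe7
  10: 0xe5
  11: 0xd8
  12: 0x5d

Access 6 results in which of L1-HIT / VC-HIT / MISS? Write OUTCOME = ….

OUTCOME = L1-HIT

#0 0xa2→b20/s0 MISS; vc=[]
#1 0xa0→b20/s0 L1-HIT; vc=[]
#2 0xe2→b28/s0 MISS; vc=[20]
#3 0xe6→b28/s0 L1-HIT; vc=[20]
#4 0xa1→b20/s0 VC-HIT; vc=[28]
#5 0xa3→b20/s0 L1-HIT; vc=[28]
#6 0xa3→b20/s0 L1-HIT; vc=[28]
#7 0xdb→b27/s3 MISS; vc=[28]
#8 0xa6→b20/s0 L1-HIT; vc=[28]
#9 0xe7→b28/s0 VC-HIT; vc=[20]
#10 0xe5→b28/s0 L1-HIT; vc=[20]
#11 0xd8→b27/s3 L1-HIT; vc=[20]
#12 0x5d→b11/s3 MISS; vc=[20,27]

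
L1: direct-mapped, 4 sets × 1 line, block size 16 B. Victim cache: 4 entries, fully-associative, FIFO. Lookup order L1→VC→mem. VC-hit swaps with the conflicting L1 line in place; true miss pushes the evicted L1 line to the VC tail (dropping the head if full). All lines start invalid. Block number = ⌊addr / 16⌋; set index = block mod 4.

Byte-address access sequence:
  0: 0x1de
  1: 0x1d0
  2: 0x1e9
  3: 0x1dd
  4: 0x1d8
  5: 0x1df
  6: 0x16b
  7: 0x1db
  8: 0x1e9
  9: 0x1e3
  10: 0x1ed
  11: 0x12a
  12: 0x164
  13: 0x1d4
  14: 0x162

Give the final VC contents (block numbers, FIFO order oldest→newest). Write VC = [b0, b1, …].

VC = [18, 30]

  [0] addr=0x1de blk=29 s=1: MISS | VC []
  [1] addr=0x1d0 blk=29 s=1: L1-HIT | VC []
  [2] addr=0x1e9 blk=30 s=2: MISS | VC []
  [3] addr=0x1dd blk=29 s=1: L1-HIT | VC []
  [4] addr=0x1d8 blk=29 s=1: L1-HIT | VC []
  [5] addr=0x1df blk=29 s=1: L1-HIT | VC []
  [6] addr=0x16b blk=22 s=2: MISS | VC [30]
  [7] addr=0x1db blk=29 s=1: L1-HIT | VC [30]
  [8] addr=0x1e9 blk=30 s=2: VC-HIT | VC [22]
  [9] addr=0x1e3 blk=30 s=2: L1-HIT | VC [22]
  [10] addr=0x1ed blk=30 s=2: L1-HIT | VC [22]
  [11] addr=0x12a blk=18 s=2: MISS | VC [22, 30]
  [12] addr=0x164 blk=22 s=2: VC-HIT | VC [18, 30]
  [13] addr=0x1d4 blk=29 s=1: L1-HIT | VC [18, 30]
  [14] addr=0x162 blk=22 s=2: L1-HIT | VC [18, 30]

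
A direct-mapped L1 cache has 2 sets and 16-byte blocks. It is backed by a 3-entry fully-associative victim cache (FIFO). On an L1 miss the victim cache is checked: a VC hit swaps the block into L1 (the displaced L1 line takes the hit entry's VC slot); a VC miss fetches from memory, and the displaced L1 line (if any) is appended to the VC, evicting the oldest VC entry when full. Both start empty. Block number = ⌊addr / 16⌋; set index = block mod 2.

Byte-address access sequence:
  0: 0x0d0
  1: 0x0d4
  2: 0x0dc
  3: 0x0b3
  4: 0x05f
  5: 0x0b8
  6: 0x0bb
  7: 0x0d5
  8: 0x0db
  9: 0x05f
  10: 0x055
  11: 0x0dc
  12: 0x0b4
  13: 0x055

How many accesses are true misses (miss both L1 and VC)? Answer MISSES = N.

0: 0xd0 (blk 13, set 1) → MISS  vc=[]
1: 0xd4 (blk 13, set 1) → L1-HIT  vc=[]
2: 0xdc (blk 13, set 1) → L1-HIT  vc=[]
3: 0xb3 (blk 11, set 1) → MISS  vc=[13]
4: 0x5f (blk 5, set 1) → MISS  vc=[13, 11]
5: 0xb8 (blk 11, set 1) → VC-HIT  vc=[13, 5]
6: 0xbb (blk 11, set 1) → L1-HIT  vc=[13, 5]
7: 0xd5 (blk 13, set 1) → VC-HIT  vc=[11, 5]
8: 0xdb (blk 13, set 1) → L1-HIT  vc=[11, 5]
9: 0x5f (blk 5, set 1) → VC-HIT  vc=[11, 13]
10: 0x55 (blk 5, set 1) → L1-HIT  vc=[11, 13]
11: 0xdc (blk 13, set 1) → VC-HIT  vc=[11, 5]
12: 0xb4 (blk 11, set 1) → VC-HIT  vc=[13, 5]
13: 0x55 (blk 5, set 1) → VC-HIT  vc=[13, 11]

MISSES = 3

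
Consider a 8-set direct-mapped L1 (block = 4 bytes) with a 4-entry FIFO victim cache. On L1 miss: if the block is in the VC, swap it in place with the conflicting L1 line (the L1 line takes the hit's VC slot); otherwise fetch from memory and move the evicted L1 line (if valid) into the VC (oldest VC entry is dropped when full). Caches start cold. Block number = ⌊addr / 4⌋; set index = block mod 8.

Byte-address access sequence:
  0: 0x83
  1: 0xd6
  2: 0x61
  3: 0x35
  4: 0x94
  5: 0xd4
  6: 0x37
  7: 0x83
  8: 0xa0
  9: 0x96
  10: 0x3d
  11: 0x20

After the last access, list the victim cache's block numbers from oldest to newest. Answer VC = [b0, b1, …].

VC = [13, 53, 32, 40]

  [0] addr=0x83 blk=32 s=0: MISS | VC []
  [1] addr=0xd6 blk=53 s=5: MISS | VC []
  [2] addr=0x61 blk=24 s=0: MISS | VC [32]
  [3] addr=0x35 blk=13 s=5: MISS | VC [32, 53]
  [4] addr=0x94 blk=37 s=5: MISS | VC [32, 53, 13]
  [5] addr=0xd4 blk=53 s=5: VC-HIT | VC [32, 37, 13]
  [6] addr=0x37 blk=13 s=5: VC-HIT | VC [32, 37, 53]
  [7] addr=0x83 blk=32 s=0: VC-HIT | VC [24, 37, 53]
  [8] addr=0xa0 blk=40 s=0: MISS | VC [24, 37, 53, 32]
  [9] addr=0x96 blk=37 s=5: VC-HIT | VC [24, 13, 53, 32]
  [10] addr=0x3d blk=15 s=7: MISS | VC [24, 13, 53, 32]
  [11] addr=0x20 blk=8 s=0: MISS | VC [13, 53, 32, 40]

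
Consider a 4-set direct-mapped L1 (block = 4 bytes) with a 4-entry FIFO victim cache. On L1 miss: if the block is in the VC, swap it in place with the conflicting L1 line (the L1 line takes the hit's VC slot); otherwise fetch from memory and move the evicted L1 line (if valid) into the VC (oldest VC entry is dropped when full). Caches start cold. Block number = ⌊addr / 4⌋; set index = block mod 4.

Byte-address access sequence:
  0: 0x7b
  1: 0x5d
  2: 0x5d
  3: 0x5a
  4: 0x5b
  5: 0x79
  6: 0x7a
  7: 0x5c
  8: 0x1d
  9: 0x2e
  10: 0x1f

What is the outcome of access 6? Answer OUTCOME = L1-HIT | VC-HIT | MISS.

OUTCOME = L1-HIT

0: 0x7b (blk 30, set 2) → MISS  vc=[]
1: 0x5d (blk 23, set 3) → MISS  vc=[]
2: 0x5d (blk 23, set 3) → L1-HIT  vc=[]
3: 0x5a (blk 22, set 2) → MISS  vc=[30]
4: 0x5b (blk 22, set 2) → L1-HIT  vc=[30]
5: 0x79 (blk 30, set 2) → VC-HIT  vc=[22]
6: 0x7a (blk 30, set 2) → L1-HIT  vc=[22]
7: 0x5c (blk 23, set 3) → L1-HIT  vc=[22]
8: 0x1d (blk 7, set 3) → MISS  vc=[22, 23]
9: 0x2e (blk 11, set 3) → MISS  vc=[22, 23, 7]
10: 0x1f (blk 7, set 3) → VC-HIT  vc=[22, 23, 11]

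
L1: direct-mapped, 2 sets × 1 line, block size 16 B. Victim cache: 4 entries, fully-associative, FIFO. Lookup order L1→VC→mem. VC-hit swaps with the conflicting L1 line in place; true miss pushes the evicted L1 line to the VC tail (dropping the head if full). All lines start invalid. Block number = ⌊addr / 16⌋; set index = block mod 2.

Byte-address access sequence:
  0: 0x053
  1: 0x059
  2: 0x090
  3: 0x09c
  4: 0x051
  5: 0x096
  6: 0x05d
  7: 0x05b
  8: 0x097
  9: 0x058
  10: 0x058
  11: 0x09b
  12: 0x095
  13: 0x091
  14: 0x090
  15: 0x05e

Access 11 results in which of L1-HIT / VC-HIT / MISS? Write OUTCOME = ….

#0 0x53→b5/s1 MISS; vc=[]
#1 0x59→b5/s1 L1-HIT; vc=[]
#2 0x90→b9/s1 MISS; vc=[5]
#3 0x9c→b9/s1 L1-HIT; vc=[5]
#4 0x51→b5/s1 VC-HIT; vc=[9]
#5 0x96→b9/s1 VC-HIT; vc=[5]
#6 0x5d→b5/s1 VC-HIT; vc=[9]
#7 0x5b→b5/s1 L1-HIT; vc=[9]
#8 0x97→b9/s1 VC-HIT; vc=[5]
#9 0x58→b5/s1 VC-HIT; vc=[9]
#10 0x58→b5/s1 L1-HIT; vc=[9]
#11 0x9b→b9/s1 VC-HIT; vc=[5]
#12 0x95→b9/s1 L1-HIT; vc=[5]
#13 0x91→b9/s1 L1-HIT; vc=[5]
#14 0x90→b9/s1 L1-HIT; vc=[5]
#15 0x5e→b5/s1 VC-HIT; vc=[9]

OUTCOME = VC-HIT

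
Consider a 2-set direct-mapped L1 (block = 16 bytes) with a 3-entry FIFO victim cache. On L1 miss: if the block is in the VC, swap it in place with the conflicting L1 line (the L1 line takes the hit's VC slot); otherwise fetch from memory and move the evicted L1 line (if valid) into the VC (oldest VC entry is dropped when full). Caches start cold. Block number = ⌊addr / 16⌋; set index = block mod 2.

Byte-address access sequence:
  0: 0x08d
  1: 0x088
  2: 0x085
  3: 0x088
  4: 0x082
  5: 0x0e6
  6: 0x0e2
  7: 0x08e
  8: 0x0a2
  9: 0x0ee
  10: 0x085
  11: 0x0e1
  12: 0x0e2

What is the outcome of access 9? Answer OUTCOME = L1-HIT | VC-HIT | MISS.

OUTCOME = VC-HIT

  [0] addr=0x8d blk=8 s=0: MISS | VC []
  [1] addr=0x88 blk=8 s=0: L1-HIT | VC []
  [2] addr=0x85 blk=8 s=0: L1-HIT | VC []
  [3] addr=0x88 blk=8 s=0: L1-HIT | VC []
  [4] addr=0x82 blk=8 s=0: L1-HIT | VC []
  [5] addr=0xe6 blk=14 s=0: MISS | VC [8]
  [6] addr=0xe2 blk=14 s=0: L1-HIT | VC [8]
  [7] addr=0x8e blk=8 s=0: VC-HIT | VC [14]
  [8] addr=0xa2 blk=10 s=0: MISS | VC [14, 8]
  [9] addr=0xee blk=14 s=0: VC-HIT | VC [10, 8]
  [10] addr=0x85 blk=8 s=0: VC-HIT | VC [10, 14]
  [11] addr=0xe1 blk=14 s=0: VC-HIT | VC [10, 8]
  [12] addr=0xe2 blk=14 s=0: L1-HIT | VC [10, 8]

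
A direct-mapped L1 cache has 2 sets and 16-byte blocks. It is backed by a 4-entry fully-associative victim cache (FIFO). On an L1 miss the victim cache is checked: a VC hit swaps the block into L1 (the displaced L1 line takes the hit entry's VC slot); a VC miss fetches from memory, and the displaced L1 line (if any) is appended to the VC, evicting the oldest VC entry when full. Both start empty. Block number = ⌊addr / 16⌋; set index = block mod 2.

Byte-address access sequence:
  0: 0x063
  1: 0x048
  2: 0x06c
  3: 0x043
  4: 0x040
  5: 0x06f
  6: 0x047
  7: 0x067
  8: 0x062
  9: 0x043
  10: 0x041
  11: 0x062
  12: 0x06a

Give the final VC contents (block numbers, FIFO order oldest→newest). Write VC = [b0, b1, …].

#0 0x63→b6/s0 MISS; vc=[]
#1 0x48→b4/s0 MISS; vc=[6]
#2 0x6c→b6/s0 VC-HIT; vc=[4]
#3 0x43→b4/s0 VC-HIT; vc=[6]
#4 0x40→b4/s0 L1-HIT; vc=[6]
#5 0x6f→b6/s0 VC-HIT; vc=[4]
#6 0x47→b4/s0 VC-HIT; vc=[6]
#7 0x67→b6/s0 VC-HIT; vc=[4]
#8 0x62→b6/s0 L1-HIT; vc=[4]
#9 0x43→b4/s0 VC-HIT; vc=[6]
#10 0x41→b4/s0 L1-HIT; vc=[6]
#11 0x62→b6/s0 VC-HIT; vc=[4]
#12 0x6a→b6/s0 L1-HIT; vc=[4]

VC = [4]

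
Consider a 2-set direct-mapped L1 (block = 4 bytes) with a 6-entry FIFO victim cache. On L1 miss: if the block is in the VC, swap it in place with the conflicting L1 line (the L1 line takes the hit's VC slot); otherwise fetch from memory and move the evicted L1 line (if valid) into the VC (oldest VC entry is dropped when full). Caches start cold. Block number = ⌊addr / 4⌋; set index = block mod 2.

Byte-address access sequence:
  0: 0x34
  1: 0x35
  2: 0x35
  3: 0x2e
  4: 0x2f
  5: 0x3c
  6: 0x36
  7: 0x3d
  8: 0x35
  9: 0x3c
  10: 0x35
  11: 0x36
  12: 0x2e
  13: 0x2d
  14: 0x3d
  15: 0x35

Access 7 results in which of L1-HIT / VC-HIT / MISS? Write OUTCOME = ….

  [0] addr=0x34 blk=13 s=1: MISS | VC []
  [1] addr=0x35 blk=13 s=1: L1-HIT | VC []
  [2] addr=0x35 blk=13 s=1: L1-HIT | VC []
  [3] addr=0x2e blk=11 s=1: MISS | VC [13]
  [4] addr=0x2f blk=11 s=1: L1-HIT | VC [13]
  [5] addr=0x3c blk=15 s=1: MISS | VC [13, 11]
  [6] addr=0x36 blk=13 s=1: VC-HIT | VC [15, 11]
  [7] addr=0x3d blk=15 s=1: VC-HIT | VC [13, 11]
  [8] addr=0x35 blk=13 s=1: VC-HIT | VC [15, 11]
  [9] addr=0x3c blk=15 s=1: VC-HIT | VC [13, 11]
  [10] addr=0x35 blk=13 s=1: VC-HIT | VC [15, 11]
  [11] addr=0x36 blk=13 s=1: L1-HIT | VC [15, 11]
  [12] addr=0x2e blk=11 s=1: VC-HIT | VC [15, 13]
  [13] addr=0x2d blk=11 s=1: L1-HIT | VC [15, 13]
  [14] addr=0x3d blk=15 s=1: VC-HIT | VC [11, 13]
  [15] addr=0x35 blk=13 s=1: VC-HIT | VC [11, 15]

OUTCOME = VC-HIT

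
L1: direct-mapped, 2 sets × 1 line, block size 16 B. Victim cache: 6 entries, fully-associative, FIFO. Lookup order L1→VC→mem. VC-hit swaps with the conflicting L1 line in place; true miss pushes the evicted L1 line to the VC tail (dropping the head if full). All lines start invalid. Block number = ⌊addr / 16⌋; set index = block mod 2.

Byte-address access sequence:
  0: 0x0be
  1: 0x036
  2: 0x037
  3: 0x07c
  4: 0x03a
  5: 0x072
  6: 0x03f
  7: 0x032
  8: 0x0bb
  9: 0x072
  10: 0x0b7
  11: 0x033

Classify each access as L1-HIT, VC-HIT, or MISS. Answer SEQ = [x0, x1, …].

  [0] addr=0xbe blk=11 s=1: MISS | VC []
  [1] addr=0x36 blk=3 s=1: MISS | VC [11]
  [2] addr=0x37 blk=3 s=1: L1-HIT | VC [11]
  [3] addr=0x7c blk=7 s=1: MISS | VC [11, 3]
  [4] addr=0x3a blk=3 s=1: VC-HIT | VC [11, 7]
  [5] addr=0x72 blk=7 s=1: VC-HIT | VC [11, 3]
  [6] addr=0x3f blk=3 s=1: VC-HIT | VC [11, 7]
  [7] addr=0x32 blk=3 s=1: L1-HIT | VC [11, 7]
  [8] addr=0xbb blk=11 s=1: VC-HIT | VC [3, 7]
  [9] addr=0x72 blk=7 s=1: VC-HIT | VC [3, 11]
  [10] addr=0xb7 blk=11 s=1: VC-HIT | VC [3, 7]
  [11] addr=0x33 blk=3 s=1: VC-HIT | VC [11, 7]

SEQ = [MISS, MISS, L1-HIT, MISS, VC-HIT, VC-HIT, VC-HIT, L1-HIT, VC-HIT, VC-HIT, VC-HIT, VC-HIT]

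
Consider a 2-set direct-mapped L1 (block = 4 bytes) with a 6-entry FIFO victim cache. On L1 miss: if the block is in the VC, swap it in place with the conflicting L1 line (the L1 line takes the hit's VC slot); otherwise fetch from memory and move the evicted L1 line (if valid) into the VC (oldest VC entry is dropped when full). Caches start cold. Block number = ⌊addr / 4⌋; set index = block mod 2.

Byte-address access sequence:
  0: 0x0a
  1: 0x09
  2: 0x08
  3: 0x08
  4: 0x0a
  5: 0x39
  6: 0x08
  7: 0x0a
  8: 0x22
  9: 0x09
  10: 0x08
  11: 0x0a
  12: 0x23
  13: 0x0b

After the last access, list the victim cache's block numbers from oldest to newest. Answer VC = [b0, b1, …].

VC = [14, 8]

  [0] addr=0xa blk=2 s=0: MISS | VC []
  [1] addr=0x9 blk=2 s=0: L1-HIT | VC []
  [2] addr=0x8 blk=2 s=0: L1-HIT | VC []
  [3] addr=0x8 blk=2 s=0: L1-HIT | VC []
  [4] addr=0xa blk=2 s=0: L1-HIT | VC []
  [5] addr=0x39 blk=14 s=0: MISS | VC [2]
  [6] addr=0x8 blk=2 s=0: VC-HIT | VC [14]
  [7] addr=0xa blk=2 s=0: L1-HIT | VC [14]
  [8] addr=0x22 blk=8 s=0: MISS | VC [14, 2]
  [9] addr=0x9 blk=2 s=0: VC-HIT | VC [14, 8]
  [10] addr=0x8 blk=2 s=0: L1-HIT | VC [14, 8]
  [11] addr=0xa blk=2 s=0: L1-HIT | VC [14, 8]
  [12] addr=0x23 blk=8 s=0: VC-HIT | VC [14, 2]
  [13] addr=0xb blk=2 s=0: VC-HIT | VC [14, 8]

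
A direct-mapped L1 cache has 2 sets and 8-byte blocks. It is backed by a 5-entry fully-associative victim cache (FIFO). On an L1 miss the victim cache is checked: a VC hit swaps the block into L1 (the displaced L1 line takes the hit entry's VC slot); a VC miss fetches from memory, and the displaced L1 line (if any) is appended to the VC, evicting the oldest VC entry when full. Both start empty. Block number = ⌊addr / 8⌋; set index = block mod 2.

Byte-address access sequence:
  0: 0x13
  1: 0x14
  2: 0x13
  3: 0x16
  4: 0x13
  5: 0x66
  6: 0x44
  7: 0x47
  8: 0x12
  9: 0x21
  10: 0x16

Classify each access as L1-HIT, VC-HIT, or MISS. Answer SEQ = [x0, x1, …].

SEQ = [MISS, L1-HIT, L1-HIT, L1-HIT, L1-HIT, MISS, MISS, L1-HIT, VC-HIT, MISS, VC-HIT]

  [0] addr=0x13 blk=2 s=0: MISS | VC []
  [1] addr=0x14 blk=2 s=0: L1-HIT | VC []
  [2] addr=0x13 blk=2 s=0: L1-HIT | VC []
  [3] addr=0x16 blk=2 s=0: L1-HIT | VC []
  [4] addr=0x13 blk=2 s=0: L1-HIT | VC []
  [5] addr=0x66 blk=12 s=0: MISS | VC [2]
  [6] addr=0x44 blk=8 s=0: MISS | VC [2, 12]
  [7] addr=0x47 blk=8 s=0: L1-HIT | VC [2, 12]
  [8] addr=0x12 blk=2 s=0: VC-HIT | VC [8, 12]
  [9] addr=0x21 blk=4 s=0: MISS | VC [8, 12, 2]
  [10] addr=0x16 blk=2 s=0: VC-HIT | VC [8, 12, 4]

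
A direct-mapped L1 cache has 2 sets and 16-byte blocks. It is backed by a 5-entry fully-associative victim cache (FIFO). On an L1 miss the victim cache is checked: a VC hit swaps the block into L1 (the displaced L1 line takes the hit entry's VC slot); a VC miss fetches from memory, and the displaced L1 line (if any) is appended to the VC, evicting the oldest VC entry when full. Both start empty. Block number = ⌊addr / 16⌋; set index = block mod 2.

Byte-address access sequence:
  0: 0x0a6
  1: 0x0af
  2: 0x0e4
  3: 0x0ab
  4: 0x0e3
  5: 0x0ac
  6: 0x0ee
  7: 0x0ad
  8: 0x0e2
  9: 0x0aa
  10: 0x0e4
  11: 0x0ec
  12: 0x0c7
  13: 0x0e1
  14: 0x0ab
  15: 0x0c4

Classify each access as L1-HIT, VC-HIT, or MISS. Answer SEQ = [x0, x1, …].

0: 0xa6 (blk 10, set 0) → MISS  vc=[]
1: 0xaf (blk 10, set 0) → L1-HIT  vc=[]
2: 0xe4 (blk 14, set 0) → MISS  vc=[10]
3: 0xab (blk 10, set 0) → VC-HIT  vc=[14]
4: 0xe3 (blk 14, set 0) → VC-HIT  vc=[10]
5: 0xac (blk 10, set 0) → VC-HIT  vc=[14]
6: 0xee (blk 14, set 0) → VC-HIT  vc=[10]
7: 0xad (blk 10, set 0) → VC-HIT  vc=[14]
8: 0xe2 (blk 14, set 0) → VC-HIT  vc=[10]
9: 0xaa (blk 10, set 0) → VC-HIT  vc=[14]
10: 0xe4 (blk 14, set 0) → VC-HIT  vc=[10]
11: 0xec (blk 14, set 0) → L1-HIT  vc=[10]
12: 0xc7 (blk 12, set 0) → MISS  vc=[10, 14]
13: 0xe1 (blk 14, set 0) → VC-HIT  vc=[10, 12]
14: 0xab (blk 10, set 0) → VC-HIT  vc=[14, 12]
15: 0xc4 (blk 12, set 0) → VC-HIT  vc=[14, 10]

SEQ = [MISS, L1-HIT, MISS, VC-HIT, VC-HIT, VC-HIT, VC-HIT, VC-HIT, VC-HIT, VC-HIT, VC-HIT, L1-HIT, MISS, VC-HIT, VC-HIT, VC-HIT]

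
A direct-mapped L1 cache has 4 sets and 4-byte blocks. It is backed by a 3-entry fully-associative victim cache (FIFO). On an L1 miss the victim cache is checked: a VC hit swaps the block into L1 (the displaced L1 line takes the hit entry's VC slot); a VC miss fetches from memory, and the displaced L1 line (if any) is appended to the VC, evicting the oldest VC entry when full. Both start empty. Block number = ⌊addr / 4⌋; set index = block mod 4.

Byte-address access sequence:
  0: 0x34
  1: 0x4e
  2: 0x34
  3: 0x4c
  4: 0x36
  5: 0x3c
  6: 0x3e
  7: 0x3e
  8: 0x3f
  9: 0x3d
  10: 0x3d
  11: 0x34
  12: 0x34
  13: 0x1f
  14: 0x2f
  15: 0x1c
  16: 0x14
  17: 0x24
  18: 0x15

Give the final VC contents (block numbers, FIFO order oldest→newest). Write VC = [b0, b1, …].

#0 0x34→b13/s1 MISS; vc=[]
#1 0x4e→b19/s3 MISS; vc=[]
#2 0x34→b13/s1 L1-HIT; vc=[]
#3 0x4c→b19/s3 L1-HIT; vc=[]
#4 0x36→b13/s1 L1-HIT; vc=[]
#5 0x3c→b15/s3 MISS; vc=[19]
#6 0x3e→b15/s3 L1-HIT; vc=[19]
#7 0x3e→b15/s3 L1-HIT; vc=[19]
#8 0x3f→b15/s3 L1-HIT; vc=[19]
#9 0x3d→b15/s3 L1-HIT; vc=[19]
#10 0x3d→b15/s3 L1-HIT; vc=[19]
#11 0x34→b13/s1 L1-HIT; vc=[19]
#12 0x34→b13/s1 L1-HIT; vc=[19]
#13 0x1f→b7/s3 MISS; vc=[19,15]
#14 0x2f→b11/s3 MISS; vc=[19,15,7]
#15 0x1c→b7/s3 VC-HIT; vc=[19,15,11]
#16 0x14→b5/s1 MISS; vc=[15,11,13]
#17 0x24→b9/s1 MISS; vc=[11,13,5]
#18 0x15→b5/s1 VC-HIT; vc=[11,13,9]

VC = [11, 13, 9]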